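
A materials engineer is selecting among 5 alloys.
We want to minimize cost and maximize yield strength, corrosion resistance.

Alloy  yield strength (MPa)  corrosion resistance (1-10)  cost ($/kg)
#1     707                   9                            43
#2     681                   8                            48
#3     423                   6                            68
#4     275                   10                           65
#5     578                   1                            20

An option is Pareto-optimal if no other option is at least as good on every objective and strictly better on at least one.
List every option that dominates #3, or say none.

#1: yield strength 707≥423, corrosion resistance 9≥6, cost 43≤68 — dominates #3.
#2: yield strength 681≥423, corrosion resistance 8≥6, cost 48≤68 — dominates #3.
Others (#4, #5) are each worse than #3 on at least one objective.

#1, #2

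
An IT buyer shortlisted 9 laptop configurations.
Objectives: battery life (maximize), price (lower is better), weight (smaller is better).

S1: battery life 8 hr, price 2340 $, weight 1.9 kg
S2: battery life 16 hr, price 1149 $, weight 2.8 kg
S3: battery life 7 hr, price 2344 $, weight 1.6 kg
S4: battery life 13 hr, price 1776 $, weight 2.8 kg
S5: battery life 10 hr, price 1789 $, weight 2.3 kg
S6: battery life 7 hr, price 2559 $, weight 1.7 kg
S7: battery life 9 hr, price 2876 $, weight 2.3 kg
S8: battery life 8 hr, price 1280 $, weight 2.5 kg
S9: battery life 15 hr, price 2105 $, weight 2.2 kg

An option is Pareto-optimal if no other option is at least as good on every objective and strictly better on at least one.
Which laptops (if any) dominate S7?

S5: battery life 10≥9, price 1789≤2876, weight 2.3≤2.3 — dominates S7.
S9: battery life 15≥9, price 2105≤2876, weight 2.2≤2.3 — dominates S7.
Others (S1, S2, S3, S4, S6, S8) are each worse than S7 on at least one objective.

S5, S9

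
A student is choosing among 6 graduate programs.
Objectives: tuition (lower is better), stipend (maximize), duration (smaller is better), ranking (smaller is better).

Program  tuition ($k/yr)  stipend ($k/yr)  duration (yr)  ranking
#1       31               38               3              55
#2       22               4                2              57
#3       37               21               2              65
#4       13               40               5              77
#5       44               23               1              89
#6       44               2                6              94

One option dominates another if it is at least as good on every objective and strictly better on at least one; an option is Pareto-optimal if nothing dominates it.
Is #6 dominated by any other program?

Yes

#1 vs #6: tuition 31≤44, stipend 38≥2, duration 3≤6, ranking 55≤94 — #1 is at least as good on every objective and strictly better on at least one, so #1 dominates #6.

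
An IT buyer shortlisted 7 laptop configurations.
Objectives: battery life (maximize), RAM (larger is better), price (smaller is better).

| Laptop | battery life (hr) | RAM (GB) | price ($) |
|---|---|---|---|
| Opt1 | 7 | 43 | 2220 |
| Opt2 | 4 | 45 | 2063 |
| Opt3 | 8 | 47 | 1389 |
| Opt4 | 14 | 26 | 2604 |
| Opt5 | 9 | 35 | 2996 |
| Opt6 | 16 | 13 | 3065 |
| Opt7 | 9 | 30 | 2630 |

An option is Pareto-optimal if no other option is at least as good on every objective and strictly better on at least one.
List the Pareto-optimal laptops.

Opt1: dominated by Opt3 (battery life 8≥7, RAM 47≥43, price 1389≤2220).
Opt2: dominated by Opt3 (battery life 8≥4, RAM 47≥45, price 1389≤2063).
Opt3: not dominated (best RAM).
Opt4: not dominated.
Opt5: not dominated.
Opt6: not dominated (best battery life).
Opt7: not dominated.

Opt3, Opt4, Opt5, Opt6, Opt7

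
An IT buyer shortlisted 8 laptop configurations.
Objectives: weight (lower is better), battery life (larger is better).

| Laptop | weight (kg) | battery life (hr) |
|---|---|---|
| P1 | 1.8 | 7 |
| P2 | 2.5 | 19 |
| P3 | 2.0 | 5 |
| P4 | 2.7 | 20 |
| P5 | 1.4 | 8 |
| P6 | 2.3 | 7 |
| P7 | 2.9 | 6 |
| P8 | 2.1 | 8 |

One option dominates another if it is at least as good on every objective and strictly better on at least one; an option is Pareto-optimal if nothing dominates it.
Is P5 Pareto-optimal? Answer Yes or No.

Yes

P1: worse on weight (1.8 vs 1.4).
P2: worse on weight (2.5 vs 1.4).
P3: worse on weight (2.0 vs 1.4).
P4: worse on weight (2.7 vs 1.4).
P6: worse on weight (2.3 vs 1.4).
P7: worse on weight (2.9 vs 1.4).
P8: worse on weight (2.1 vs 1.4).
No option is at least as good as P5 on every objective and strictly better on one.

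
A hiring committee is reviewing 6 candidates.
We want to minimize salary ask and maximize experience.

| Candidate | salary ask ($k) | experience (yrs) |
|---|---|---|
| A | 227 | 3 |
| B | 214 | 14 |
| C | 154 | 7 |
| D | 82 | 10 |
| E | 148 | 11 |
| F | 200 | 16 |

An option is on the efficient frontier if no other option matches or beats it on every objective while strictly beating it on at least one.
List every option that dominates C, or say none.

D: salary ask 82≤154, experience 10≥7 — dominates C.
E: salary ask 148≤154, experience 11≥7 — dominates C.
Others (A, B, F) are each worse than C on at least one objective.

D, E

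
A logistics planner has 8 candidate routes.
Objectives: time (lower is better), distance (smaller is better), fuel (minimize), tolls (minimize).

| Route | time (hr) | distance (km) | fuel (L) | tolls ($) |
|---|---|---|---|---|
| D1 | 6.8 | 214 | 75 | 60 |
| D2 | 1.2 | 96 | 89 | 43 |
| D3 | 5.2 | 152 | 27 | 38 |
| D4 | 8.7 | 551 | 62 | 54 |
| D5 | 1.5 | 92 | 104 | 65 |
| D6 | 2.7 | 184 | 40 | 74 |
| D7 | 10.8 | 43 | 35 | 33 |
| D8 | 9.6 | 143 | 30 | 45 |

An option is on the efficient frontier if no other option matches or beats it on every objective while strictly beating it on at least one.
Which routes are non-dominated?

D2, D3, D5, D6, D7, D8

D1: dominated by D3 (time 5.2≤6.8, distance 152≤214, fuel 27≤75, tolls 38≤60).
D2: not dominated (best time).
D3: not dominated (best fuel).
D4: dominated by D3 (time 5.2≤8.7, distance 152≤551, fuel 27≤62, tolls 38≤54).
D5: not dominated.
D6: not dominated.
D7: not dominated (best distance).
D8: not dominated.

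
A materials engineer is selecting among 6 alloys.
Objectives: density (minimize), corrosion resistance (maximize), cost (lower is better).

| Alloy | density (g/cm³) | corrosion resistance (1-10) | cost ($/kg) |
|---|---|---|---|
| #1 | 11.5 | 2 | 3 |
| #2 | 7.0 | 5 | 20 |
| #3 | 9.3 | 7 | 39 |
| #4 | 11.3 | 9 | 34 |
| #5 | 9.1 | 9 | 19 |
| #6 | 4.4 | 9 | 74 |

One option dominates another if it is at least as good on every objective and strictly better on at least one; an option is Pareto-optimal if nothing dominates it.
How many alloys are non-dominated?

#1: not dominated (best cost).
#2: not dominated.
#3: dominated by #5 (density 9.1≤9.3, corrosion resistance 9≥7, cost 19≤39).
#4: dominated by #5 (density 9.1≤11.3, corrosion resistance 9≥9, cost 19≤34).
#5: not dominated.
#6: not dominated (best density).
Pareto-optimal: #1, #2, #5, #6 → 4.

4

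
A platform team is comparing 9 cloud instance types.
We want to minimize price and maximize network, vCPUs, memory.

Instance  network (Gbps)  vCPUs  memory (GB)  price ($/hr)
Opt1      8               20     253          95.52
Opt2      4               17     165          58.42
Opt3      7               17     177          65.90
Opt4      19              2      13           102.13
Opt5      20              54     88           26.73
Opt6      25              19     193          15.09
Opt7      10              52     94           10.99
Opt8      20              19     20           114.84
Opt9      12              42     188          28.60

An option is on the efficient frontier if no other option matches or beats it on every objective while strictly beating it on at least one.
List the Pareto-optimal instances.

Opt1: not dominated (best memory).
Opt2: dominated by Opt6 (network 25≥4, vCPUs 19≥17, memory 193≥165, price 15.09≤58.42).
Opt3: dominated by Opt6 (network 25≥7, vCPUs 19≥17, memory 193≥177, price 15.09≤65.90).
Opt4: dominated by Opt5 (network 20≥19, vCPUs 54≥2, memory 88≥13, price 26.73≤102.13).
Opt5: not dominated (best vCPUs).
Opt6: not dominated (best network).
Opt7: not dominated (best price).
Opt8: dominated by Opt5 (network 20≥20, vCPUs 54≥19, memory 88≥20, price 26.73≤114.84).
Opt9: not dominated.

Opt1, Opt5, Opt6, Opt7, Opt9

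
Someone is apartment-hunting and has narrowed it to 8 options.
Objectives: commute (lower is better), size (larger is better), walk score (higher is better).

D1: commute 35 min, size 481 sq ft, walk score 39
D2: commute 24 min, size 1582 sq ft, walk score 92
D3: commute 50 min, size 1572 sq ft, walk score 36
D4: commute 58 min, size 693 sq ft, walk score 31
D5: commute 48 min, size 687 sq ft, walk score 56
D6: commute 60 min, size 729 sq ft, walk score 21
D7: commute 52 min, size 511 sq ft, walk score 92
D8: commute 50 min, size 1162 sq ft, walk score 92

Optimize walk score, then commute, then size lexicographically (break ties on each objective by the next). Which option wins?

D2

First maximize walk score: best is 92, kept {D2, D7, D8}.
Then minimize commute: best is 24, kept {D2}.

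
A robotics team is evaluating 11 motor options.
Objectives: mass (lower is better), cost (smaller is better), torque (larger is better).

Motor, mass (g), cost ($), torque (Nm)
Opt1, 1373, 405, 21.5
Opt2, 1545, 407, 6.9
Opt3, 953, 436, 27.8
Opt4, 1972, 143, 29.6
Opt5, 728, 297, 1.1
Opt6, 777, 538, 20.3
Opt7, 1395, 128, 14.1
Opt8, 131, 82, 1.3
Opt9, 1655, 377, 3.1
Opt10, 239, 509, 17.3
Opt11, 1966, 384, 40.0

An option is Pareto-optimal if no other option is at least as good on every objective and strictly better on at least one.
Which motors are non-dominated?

Opt1: not dominated.
Opt2: dominated by Opt1 (mass 1373≤1545, cost 405≤407, torque 21.5≥6.9).
Opt3: not dominated.
Opt4: not dominated.
Opt5: dominated by Opt8 (mass 131≤728, cost 82≤297, torque 1.3≥1.1).
Opt6: not dominated.
Opt7: not dominated.
Opt8: not dominated (best mass).
Opt9: dominated by Opt7 (mass 1395≤1655, cost 128≤377, torque 14.1≥3.1).
Opt10: not dominated.
Opt11: not dominated (best torque).

Opt1, Opt3, Opt4, Opt6, Opt7, Opt8, Opt10, Opt11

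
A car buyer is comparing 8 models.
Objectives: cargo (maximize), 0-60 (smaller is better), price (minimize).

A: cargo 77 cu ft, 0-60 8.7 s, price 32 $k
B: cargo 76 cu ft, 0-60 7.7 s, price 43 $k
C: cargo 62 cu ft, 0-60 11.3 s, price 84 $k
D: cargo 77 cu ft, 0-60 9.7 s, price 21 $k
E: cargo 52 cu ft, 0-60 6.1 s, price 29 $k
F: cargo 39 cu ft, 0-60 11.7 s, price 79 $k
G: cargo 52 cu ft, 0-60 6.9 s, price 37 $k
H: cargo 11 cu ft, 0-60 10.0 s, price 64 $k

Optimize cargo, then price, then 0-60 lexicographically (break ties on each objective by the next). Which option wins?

D

First maximize cargo: best is 77, kept {A, D}.
Then minimize price: best is 21, kept {D}.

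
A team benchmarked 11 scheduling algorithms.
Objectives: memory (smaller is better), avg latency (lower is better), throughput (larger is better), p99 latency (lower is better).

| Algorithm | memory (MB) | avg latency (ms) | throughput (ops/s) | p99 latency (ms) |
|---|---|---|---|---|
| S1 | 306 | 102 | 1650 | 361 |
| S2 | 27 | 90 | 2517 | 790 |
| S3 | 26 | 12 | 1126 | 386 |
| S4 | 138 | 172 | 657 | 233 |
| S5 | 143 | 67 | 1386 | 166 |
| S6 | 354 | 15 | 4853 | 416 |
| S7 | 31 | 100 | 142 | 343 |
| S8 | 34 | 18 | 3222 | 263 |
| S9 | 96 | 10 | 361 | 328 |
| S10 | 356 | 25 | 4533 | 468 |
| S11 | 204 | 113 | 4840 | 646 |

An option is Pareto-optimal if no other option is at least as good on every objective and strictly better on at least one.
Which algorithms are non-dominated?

S1: dominated by S8 (memory 34≤306, avg latency 18≤102, throughput 3222≥1650, p99 latency 263≤361).
S2: not dominated.
S3: not dominated (best memory).
S4: not dominated.
S5: not dominated (best p99 latency).
S6: not dominated (best throughput).
S7: not dominated.
S8: not dominated.
S9: not dominated (best avg latency).
S10: dominated by S6 (memory 354≤356, avg latency 15≤25, throughput 4853≥4533, p99 latency 416≤468).
S11: not dominated.

S2, S3, S4, S5, S6, S7, S8, S9, S11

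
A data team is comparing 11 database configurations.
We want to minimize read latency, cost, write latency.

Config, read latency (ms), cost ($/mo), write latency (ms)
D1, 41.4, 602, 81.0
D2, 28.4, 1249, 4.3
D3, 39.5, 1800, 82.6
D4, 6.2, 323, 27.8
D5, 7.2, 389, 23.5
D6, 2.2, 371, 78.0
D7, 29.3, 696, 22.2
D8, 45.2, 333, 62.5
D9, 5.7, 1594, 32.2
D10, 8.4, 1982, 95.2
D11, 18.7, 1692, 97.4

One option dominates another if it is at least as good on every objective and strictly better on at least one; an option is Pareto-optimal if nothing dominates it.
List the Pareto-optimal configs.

D2, D4, D5, D6, D7, D9

D1: dominated by D4 (read latency 6.2≤41.4, cost 323≤602, write latency 27.8≤81.0).
D2: not dominated (best write latency).
D3: dominated by D2 (read latency 28.4≤39.5, cost 1249≤1800, write latency 4.3≤82.6).
D4: not dominated (best cost).
D5: not dominated.
D6: not dominated (best read latency).
D7: not dominated.
D8: dominated by D4 (read latency 6.2≤45.2, cost 323≤333, write latency 27.8≤62.5).
D9: not dominated.
D10: dominated by D4 (read latency 6.2≤8.4, cost 323≤1982, write latency 27.8≤95.2).
D11: dominated by D4 (read latency 6.2≤18.7, cost 323≤1692, write latency 27.8≤97.4).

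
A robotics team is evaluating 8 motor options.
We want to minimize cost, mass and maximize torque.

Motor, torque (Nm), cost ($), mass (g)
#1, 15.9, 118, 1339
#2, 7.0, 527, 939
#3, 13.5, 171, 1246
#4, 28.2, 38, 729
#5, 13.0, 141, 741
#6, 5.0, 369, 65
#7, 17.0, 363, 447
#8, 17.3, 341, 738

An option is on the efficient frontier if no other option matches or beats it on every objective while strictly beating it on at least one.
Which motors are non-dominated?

#4, #6, #7

#1: dominated by #4 (torque 28.2≥15.9, cost 38≤118, mass 729≤1339).
#2: dominated by #4 (torque 28.2≥7.0, cost 38≤527, mass 729≤939).
#3: dominated by #4 (torque 28.2≥13.5, cost 38≤171, mass 729≤1246).
#4: not dominated (best torque).
#5: dominated by #4 (torque 28.2≥13.0, cost 38≤141, mass 729≤741).
#6: not dominated (best mass).
#7: not dominated.
#8: dominated by #4 (torque 28.2≥17.3, cost 38≤341, mass 729≤738).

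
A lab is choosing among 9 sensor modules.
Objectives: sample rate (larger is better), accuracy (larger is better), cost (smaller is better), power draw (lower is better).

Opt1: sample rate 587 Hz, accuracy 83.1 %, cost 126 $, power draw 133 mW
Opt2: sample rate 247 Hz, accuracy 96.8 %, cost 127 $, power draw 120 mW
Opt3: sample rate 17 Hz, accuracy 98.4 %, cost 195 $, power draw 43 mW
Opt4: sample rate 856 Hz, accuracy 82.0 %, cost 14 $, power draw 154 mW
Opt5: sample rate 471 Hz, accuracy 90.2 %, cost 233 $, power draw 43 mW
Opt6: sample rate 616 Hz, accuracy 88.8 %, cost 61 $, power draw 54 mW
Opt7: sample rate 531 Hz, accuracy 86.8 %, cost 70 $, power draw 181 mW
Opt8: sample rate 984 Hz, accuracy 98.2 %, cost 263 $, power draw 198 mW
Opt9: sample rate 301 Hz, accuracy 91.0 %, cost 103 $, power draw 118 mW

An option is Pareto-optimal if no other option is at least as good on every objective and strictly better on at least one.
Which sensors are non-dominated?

Opt2, Opt3, Opt4, Opt5, Opt6, Opt8, Opt9

Opt1: dominated by Opt6 (sample rate 616≥587, accuracy 88.8≥83.1, cost 61≤126, power draw 54≤133).
Opt2: not dominated.
Opt3: not dominated (best accuracy).
Opt4: not dominated (best cost).
Opt5: not dominated.
Opt6: not dominated.
Opt7: dominated by Opt6 (sample rate 616≥531, accuracy 88.8≥86.8, cost 61≤70, power draw 54≤181).
Opt8: not dominated (best sample rate).
Opt9: not dominated.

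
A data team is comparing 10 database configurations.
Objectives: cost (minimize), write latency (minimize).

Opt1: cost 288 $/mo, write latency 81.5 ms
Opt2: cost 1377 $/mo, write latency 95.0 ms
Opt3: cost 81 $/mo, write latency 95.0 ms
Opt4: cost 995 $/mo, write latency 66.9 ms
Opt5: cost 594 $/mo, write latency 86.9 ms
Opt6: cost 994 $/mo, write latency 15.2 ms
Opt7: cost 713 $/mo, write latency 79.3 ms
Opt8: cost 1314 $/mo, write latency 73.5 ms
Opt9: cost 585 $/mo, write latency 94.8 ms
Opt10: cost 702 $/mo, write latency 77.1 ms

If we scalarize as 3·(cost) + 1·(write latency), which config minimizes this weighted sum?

Opt1: 3·288 + 1·81.5 = 945.5
Opt2: 3·1377 + 1·95.0 = 4226.0
Opt3: 3·81 + 1·95.0 = 338.0
Opt4: 3·995 + 1·66.9 = 3051.9
Opt5: 3·594 + 1·86.9 = 1868.9
Opt6: 3·994 + 1·15.2 = 2997.2
Opt7: 3·713 + 1·79.3 = 2218.3
Opt8: 3·1314 + 1·73.5 = 4015.5
Opt9: 3·585 + 1·94.8 = 1849.8
Opt10: 3·702 + 1·77.1 = 2183.1
Lowest: Opt3 at 338.0.

Opt3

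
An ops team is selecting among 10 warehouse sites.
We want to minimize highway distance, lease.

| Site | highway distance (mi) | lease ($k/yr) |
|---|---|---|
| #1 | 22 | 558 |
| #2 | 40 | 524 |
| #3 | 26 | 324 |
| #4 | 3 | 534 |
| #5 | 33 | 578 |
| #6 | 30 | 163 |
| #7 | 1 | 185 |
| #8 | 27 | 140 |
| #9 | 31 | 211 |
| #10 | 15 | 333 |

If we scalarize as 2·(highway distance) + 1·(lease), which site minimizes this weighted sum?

#7

#1: 2·22 + 1·558 = 602
#2: 2·40 + 1·524 = 604
#3: 2·26 + 1·324 = 376
#4: 2·3 + 1·534 = 540
#5: 2·33 + 1·578 = 644
#6: 2·30 + 1·163 = 223
#7: 2·1 + 1·185 = 187
#8: 2·27 + 1·140 = 194
#9: 2·31 + 1·211 = 273
#10: 2·15 + 1·333 = 363
Lowest: #7 at 187.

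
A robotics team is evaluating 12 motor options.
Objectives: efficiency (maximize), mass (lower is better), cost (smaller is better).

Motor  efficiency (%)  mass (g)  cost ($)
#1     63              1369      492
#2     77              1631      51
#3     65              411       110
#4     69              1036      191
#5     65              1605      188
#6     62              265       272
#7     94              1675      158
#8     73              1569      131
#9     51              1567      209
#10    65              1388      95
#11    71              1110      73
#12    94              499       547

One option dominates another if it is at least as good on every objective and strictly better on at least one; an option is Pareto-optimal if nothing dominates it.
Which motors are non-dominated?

#2, #3, #4, #6, #7, #8, #11, #12

#1: dominated by #3 (efficiency 65≥63, mass 411≤1369, cost 110≤492).
#2: not dominated (best cost).
#3: not dominated.
#4: not dominated.
#5: dominated by #3 (efficiency 65≥65, mass 411≤1605, cost 110≤188).
#6: not dominated (best mass).
#7: not dominated.
#8: not dominated.
#9: dominated by #3 (efficiency 65≥51, mass 411≤1567, cost 110≤209).
#10: dominated by #11 (efficiency 71≥65, mass 1110≤1388, cost 73≤95).
#11: not dominated.
#12: not dominated.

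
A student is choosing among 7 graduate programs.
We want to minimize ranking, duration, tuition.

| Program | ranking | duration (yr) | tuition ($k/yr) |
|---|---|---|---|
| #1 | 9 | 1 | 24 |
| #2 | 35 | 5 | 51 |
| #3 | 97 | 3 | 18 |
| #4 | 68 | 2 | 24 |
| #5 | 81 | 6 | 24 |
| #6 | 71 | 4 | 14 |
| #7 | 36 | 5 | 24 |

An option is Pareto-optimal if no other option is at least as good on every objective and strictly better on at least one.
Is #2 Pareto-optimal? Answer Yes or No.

No

#1 vs #2: ranking 9≤35, duration 1≤5, tuition 24≤51 — #1 is at least as good on every objective and strictly better on at least one, so #1 dominates #2.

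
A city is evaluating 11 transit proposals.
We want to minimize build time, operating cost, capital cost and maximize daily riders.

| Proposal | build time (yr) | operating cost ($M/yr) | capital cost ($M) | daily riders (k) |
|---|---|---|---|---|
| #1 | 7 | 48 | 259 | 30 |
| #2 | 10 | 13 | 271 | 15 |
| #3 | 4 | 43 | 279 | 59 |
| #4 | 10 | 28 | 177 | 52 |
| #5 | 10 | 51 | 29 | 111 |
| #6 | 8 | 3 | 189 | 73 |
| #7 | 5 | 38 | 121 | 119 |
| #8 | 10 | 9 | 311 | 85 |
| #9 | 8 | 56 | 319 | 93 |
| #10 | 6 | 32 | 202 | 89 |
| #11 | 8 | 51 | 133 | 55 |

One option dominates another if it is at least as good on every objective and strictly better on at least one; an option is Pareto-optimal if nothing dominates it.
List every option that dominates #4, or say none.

#1: worse on operating cost (48 vs 28).
#2: worse on capital cost (271 vs 177).
#3: worse on operating cost (43 vs 28).
#5: worse on operating cost (51 vs 28).
#6: worse on capital cost (189 vs 177).
#7: worse on operating cost (38 vs 28).
#8: worse on capital cost (311 vs 177).
#9: worse on operating cost (56 vs 28).
#10: worse on operating cost (32 vs 28).
#11: worse on operating cost (51 vs 28).
No option dominates #4.

none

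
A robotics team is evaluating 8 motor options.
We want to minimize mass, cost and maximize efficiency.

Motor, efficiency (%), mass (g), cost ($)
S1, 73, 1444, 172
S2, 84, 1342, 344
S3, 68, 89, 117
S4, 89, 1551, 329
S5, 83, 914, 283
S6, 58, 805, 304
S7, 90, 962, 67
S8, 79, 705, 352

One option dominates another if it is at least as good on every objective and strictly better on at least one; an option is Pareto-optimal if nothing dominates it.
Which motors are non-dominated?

S1: dominated by S7 (efficiency 90≥73, mass 962≤1444, cost 67≤172).
S2: dominated by S7 (efficiency 90≥84, mass 962≤1342, cost 67≤344).
S3: not dominated (best mass).
S4: dominated by S7 (efficiency 90≥89, mass 962≤1551, cost 67≤329).
S5: not dominated.
S6: dominated by S3 (efficiency 68≥58, mass 89≤805, cost 117≤304).
S7: not dominated (best efficiency).
S8: not dominated.

S3, S5, S7, S8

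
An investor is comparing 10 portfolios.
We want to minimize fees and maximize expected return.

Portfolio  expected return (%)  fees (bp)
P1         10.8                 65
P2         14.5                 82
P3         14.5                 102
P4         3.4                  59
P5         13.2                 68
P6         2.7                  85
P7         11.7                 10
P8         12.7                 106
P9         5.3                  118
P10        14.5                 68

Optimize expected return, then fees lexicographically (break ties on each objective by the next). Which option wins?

First maximize expected return: best is 14.5, kept {P2, P3, P10}.
Then minimize fees: best is 68, kept {P10}.

P10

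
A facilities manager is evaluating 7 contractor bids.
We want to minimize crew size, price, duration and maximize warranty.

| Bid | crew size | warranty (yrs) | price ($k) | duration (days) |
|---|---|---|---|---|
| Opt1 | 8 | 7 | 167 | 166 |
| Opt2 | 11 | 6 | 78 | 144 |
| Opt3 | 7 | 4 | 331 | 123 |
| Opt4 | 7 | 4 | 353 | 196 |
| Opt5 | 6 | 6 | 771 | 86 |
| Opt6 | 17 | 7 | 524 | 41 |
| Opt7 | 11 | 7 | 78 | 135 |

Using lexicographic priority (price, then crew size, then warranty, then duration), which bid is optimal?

First minimize price: best is 78, kept {Opt2, Opt7}.
Then minimize crew size: best is 11, kept {Opt2, Opt7}.
Then maximize warranty: best is 7, kept {Opt7}.

Opt7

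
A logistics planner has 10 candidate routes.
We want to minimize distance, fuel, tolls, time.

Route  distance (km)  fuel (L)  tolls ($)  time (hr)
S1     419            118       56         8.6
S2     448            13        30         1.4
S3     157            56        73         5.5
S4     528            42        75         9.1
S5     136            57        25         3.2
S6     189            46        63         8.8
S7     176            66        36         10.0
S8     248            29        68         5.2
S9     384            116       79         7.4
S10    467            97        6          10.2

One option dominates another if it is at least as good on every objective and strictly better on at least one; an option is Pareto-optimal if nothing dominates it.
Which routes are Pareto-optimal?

S1: dominated by S5 (distance 136≤419, fuel 57≤118, tolls 25≤56, time 3.2≤8.6).
S2: not dominated (best fuel).
S3: not dominated.
S4: dominated by S2 (distance 448≤528, fuel 13≤42, tolls 30≤75, time 1.4≤9.1).
S5: not dominated (best distance).
S6: not dominated.
S7: dominated by S5 (distance 136≤176, fuel 57≤66, tolls 25≤36, time 3.2≤10.0).
S8: not dominated.
S9: dominated by S3 (distance 157≤384, fuel 56≤116, tolls 73≤79, time 5.5≤7.4).
S10: not dominated (best tolls).

S2, S3, S5, S6, S8, S10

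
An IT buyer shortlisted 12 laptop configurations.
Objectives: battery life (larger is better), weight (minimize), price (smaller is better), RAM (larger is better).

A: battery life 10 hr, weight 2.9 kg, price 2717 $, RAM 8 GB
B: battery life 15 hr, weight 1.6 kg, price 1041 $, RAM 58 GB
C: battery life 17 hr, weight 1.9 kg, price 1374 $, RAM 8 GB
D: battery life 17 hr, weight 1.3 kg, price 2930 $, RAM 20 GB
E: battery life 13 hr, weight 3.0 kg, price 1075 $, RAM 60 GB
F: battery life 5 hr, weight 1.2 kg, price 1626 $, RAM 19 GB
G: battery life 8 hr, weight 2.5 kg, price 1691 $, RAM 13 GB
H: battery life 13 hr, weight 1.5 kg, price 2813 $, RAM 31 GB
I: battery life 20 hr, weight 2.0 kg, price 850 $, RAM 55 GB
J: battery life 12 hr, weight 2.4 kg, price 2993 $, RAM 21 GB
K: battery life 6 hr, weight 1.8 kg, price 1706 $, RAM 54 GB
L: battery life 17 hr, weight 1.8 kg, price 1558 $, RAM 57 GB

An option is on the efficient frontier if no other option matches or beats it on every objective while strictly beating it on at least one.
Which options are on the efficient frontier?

B, C, D, E, F, H, I, L

A: dominated by B (battery life 15≥10, weight 1.6≤2.9, price 1041≤2717, RAM 58≥8).
B: not dominated.
C: not dominated.
D: not dominated.
E: not dominated (best RAM).
F: not dominated (best weight).
G: dominated by B (battery life 15≥8, weight 1.6≤2.5, price 1041≤1691, RAM 58≥13).
H: not dominated.
I: not dominated (best battery life).
J: dominated by B (battery life 15≥12, weight 1.6≤2.4, price 1041≤2993, RAM 58≥21).
K: dominated by B (battery life 15≥6, weight 1.6≤1.8, price 1041≤1706, RAM 58≥54).
L: not dominated.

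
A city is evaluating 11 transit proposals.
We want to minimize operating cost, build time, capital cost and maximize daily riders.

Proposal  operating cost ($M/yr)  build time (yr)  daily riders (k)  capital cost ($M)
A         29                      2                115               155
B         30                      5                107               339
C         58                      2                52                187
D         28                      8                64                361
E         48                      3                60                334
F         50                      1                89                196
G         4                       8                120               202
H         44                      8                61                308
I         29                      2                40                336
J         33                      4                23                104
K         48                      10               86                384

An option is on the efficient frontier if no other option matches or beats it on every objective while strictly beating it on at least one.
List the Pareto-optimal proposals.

A, F, G, J

A: not dominated.
B: dominated by A (operating cost 29≤30, build time 2≤5, daily riders 115≥107, capital cost 155≤339).
C: dominated by A (operating cost 29≤58, build time 2≤2, daily riders 115≥52, capital cost 155≤187).
D: dominated by G (operating cost 4≤28, build time 8≤8, daily riders 120≥64, capital cost 202≤361).
E: dominated by A (operating cost 29≤48, build time 2≤3, daily riders 115≥60, capital cost 155≤334).
F: not dominated (best build time).
G: not dominated (best operating cost).
H: dominated by A (operating cost 29≤44, build time 2≤8, daily riders 115≥61, capital cost 155≤308).
I: dominated by A (operating cost 29≤29, build time 2≤2, daily riders 115≥40, capital cost 155≤336).
J: not dominated (best capital cost).
K: dominated by A (operating cost 29≤48, build time 2≤10, daily riders 115≥86, capital cost 155≤384).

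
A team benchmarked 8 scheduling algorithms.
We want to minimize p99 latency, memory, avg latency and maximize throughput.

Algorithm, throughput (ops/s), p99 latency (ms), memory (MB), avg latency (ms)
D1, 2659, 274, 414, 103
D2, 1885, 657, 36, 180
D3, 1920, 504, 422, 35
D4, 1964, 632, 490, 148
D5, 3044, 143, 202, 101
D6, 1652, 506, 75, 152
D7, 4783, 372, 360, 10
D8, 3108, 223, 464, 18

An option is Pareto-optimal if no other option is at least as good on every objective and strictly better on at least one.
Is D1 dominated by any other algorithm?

Yes

D5 vs D1: throughput 3044≥2659, p99 latency 143≤274, memory 202≤414, avg latency 101≤103 — D5 is at least as good on every objective and strictly better on at least one, so D5 dominates D1.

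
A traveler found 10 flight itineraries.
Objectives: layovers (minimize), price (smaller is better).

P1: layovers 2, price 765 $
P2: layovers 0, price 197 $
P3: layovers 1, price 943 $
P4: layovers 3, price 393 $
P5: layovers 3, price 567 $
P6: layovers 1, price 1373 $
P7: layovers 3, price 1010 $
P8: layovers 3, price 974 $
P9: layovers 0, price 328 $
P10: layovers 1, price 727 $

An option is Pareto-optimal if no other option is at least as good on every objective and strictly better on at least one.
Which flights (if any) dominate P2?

P1: worse on layovers (2 vs 0).
P3: worse on layovers (1 vs 0).
P4: worse on layovers (3 vs 0).
P5: worse on layovers (3 vs 0).
P6: worse on layovers (1 vs 0).
P7: worse on layovers (3 vs 0).
P8: worse on layovers (3 vs 0).
P9: worse on price (328 vs 197).
P10: worse on layovers (1 vs 0).
No option dominates P2.

none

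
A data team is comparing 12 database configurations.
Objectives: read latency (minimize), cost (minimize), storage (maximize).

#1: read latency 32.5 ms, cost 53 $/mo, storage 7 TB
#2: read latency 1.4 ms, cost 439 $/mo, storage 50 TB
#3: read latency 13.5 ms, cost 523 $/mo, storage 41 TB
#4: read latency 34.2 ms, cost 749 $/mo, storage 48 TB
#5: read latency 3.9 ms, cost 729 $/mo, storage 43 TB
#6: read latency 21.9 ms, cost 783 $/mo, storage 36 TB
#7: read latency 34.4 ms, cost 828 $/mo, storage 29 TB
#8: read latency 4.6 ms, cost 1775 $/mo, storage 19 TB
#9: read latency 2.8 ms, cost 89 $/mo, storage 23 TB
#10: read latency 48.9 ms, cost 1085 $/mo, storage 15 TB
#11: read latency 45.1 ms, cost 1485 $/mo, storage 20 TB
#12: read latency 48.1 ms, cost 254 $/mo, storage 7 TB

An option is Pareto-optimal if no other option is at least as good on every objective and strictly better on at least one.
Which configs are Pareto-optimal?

#1, #2, #9

#1: not dominated (best cost).
#2: not dominated (best read latency).
#3: dominated by #2 (read latency 1.4≤13.5, cost 439≤523, storage 50≥41).
#4: dominated by #2 (read latency 1.4≤34.2, cost 439≤749, storage 50≥48).
#5: dominated by #2 (read latency 1.4≤3.9, cost 439≤729, storage 50≥43).
#6: dominated by #2 (read latency 1.4≤21.9, cost 439≤783, storage 50≥36).
#7: dominated by #2 (read latency 1.4≤34.4, cost 439≤828, storage 50≥29).
#8: dominated by #2 (read latency 1.4≤4.6, cost 439≤1775, storage 50≥19).
#9: not dominated.
#10: dominated by #2 (read latency 1.4≤48.9, cost 439≤1085, storage 50≥15).
#11: dominated by #2 (read latency 1.4≤45.1, cost 439≤1485, storage 50≥20).
#12: dominated by #1 (read latency 32.5≤48.1, cost 53≤254, storage 7≥7).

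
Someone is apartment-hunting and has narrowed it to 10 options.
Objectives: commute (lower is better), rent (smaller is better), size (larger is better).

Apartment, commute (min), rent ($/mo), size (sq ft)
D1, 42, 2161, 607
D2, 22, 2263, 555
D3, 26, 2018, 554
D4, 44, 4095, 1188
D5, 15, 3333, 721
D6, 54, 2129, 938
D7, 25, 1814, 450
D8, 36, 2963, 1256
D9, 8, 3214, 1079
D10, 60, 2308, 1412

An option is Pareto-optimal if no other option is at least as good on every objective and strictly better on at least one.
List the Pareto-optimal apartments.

D1, D2, D3, D6, D7, D8, D9, D10

D1: not dominated.
D2: not dominated.
D3: not dominated.
D4: dominated by D8 (commute 36≤44, rent 2963≤4095, size 1256≥1188).
D5: dominated by D9 (commute 8≤15, rent 3214≤3333, size 1079≥721).
D6: not dominated.
D7: not dominated (best rent).
D8: not dominated.
D9: not dominated (best commute).
D10: not dominated (best size).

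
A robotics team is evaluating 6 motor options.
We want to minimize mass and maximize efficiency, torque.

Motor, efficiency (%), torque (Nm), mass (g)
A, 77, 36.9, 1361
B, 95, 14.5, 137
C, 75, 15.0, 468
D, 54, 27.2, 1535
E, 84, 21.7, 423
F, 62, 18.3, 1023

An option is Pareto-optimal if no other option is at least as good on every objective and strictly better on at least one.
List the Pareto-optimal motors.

A, B, E

A: not dominated (best torque).
B: not dominated (best efficiency).
C: dominated by E (efficiency 84≥75, torque 21.7≥15.0, mass 423≤468).
D: dominated by A (efficiency 77≥54, torque 36.9≥27.2, mass 1361≤1535).
E: not dominated.
F: dominated by E (efficiency 84≥62, torque 21.7≥18.3, mass 423≤1023).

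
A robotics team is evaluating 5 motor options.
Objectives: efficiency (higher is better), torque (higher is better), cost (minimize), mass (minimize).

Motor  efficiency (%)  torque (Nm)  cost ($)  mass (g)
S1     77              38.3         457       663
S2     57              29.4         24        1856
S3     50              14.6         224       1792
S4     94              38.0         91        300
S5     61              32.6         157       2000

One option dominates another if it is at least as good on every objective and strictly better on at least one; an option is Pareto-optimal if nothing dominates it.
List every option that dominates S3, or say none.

S4: efficiency 94≥50, torque 38.0≥14.6, cost 91≤224, mass 300≤1792 — dominates S3.
Others (S1, S2, S5) are each worse than S3 on at least one objective.

S4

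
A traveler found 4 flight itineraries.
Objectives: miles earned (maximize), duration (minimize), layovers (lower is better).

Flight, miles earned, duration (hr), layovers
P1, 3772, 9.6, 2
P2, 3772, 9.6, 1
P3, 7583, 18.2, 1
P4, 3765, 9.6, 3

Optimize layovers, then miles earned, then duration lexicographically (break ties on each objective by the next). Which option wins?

P3

First minimize layovers: best is 1, kept {P2, P3}.
Then maximize miles earned: best is 7583, kept {P3}.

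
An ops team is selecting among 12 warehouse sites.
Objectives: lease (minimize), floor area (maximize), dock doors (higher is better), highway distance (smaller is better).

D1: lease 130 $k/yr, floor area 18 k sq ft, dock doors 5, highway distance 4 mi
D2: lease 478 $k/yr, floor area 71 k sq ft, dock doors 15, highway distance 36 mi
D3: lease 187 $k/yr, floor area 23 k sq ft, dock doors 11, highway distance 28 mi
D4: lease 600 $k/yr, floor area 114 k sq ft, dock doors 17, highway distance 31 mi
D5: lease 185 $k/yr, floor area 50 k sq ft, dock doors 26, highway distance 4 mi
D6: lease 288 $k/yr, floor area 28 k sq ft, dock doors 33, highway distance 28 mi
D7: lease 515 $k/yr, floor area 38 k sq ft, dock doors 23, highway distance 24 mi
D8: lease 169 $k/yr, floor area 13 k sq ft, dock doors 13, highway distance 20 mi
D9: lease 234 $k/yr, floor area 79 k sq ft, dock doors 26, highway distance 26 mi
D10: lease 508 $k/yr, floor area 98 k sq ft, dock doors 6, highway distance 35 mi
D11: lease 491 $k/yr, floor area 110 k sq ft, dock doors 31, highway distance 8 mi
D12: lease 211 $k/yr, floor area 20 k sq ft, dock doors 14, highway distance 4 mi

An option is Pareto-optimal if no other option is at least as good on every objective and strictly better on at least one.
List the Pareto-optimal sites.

D1, D4, D5, D6, D8, D9, D11

D1: not dominated (best lease).
D2: dominated by D9 (lease 234≤478, floor area 79≥71, dock doors 26≥15, highway distance 26≤36).
D3: dominated by D5 (lease 185≤187, floor area 50≥23, dock doors 26≥11, highway distance 4≤28).
D4: not dominated (best floor area).
D5: not dominated.
D6: not dominated (best dock doors).
D7: dominated by D5 (lease 185≤515, floor area 50≥38, dock doors 26≥23, highway distance 4≤24).
D8: not dominated.
D9: not dominated.
D10: dominated by D11 (lease 491≤508, floor area 110≥98, dock doors 31≥6, highway distance 8≤35).
D11: not dominated.
D12: dominated by D5 (lease 185≤211, floor area 50≥20, dock doors 26≥14, highway distance 4≤4).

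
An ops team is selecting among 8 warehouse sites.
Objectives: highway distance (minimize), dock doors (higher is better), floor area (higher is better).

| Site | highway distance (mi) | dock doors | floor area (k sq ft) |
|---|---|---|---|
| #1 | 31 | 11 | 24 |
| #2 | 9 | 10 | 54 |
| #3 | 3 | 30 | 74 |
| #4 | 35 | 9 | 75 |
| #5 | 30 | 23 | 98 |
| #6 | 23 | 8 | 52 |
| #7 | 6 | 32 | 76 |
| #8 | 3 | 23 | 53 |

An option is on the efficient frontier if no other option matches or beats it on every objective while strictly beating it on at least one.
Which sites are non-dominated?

#3, #5, #7

#1: dominated by #3 (highway distance 3≤31, dock doors 30≥11, floor area 74≥24).
#2: dominated by #3 (highway distance 3≤9, dock doors 30≥10, floor area 74≥54).
#3: not dominated.
#4: dominated by #5 (highway distance 30≤35, dock doors 23≥9, floor area 98≥75).
#5: not dominated (best floor area).
#6: dominated by #2 (highway distance 9≤23, dock doors 10≥8, floor area 54≥52).
#7: not dominated (best dock doors).
#8: dominated by #3 (highway distance 3≤3, dock doors 30≥23, floor area 74≥53).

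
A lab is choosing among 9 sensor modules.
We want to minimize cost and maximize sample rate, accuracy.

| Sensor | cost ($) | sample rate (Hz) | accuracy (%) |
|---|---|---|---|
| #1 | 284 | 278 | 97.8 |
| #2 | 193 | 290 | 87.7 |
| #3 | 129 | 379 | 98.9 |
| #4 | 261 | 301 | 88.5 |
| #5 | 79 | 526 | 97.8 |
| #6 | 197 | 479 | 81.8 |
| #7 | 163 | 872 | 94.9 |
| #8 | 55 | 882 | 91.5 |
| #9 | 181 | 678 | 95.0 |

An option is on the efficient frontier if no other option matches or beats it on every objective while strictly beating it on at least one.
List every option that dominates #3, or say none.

none

#1: worse on cost (284 vs 129).
#2: worse on cost (193 vs 129).
#4: worse on cost (261 vs 129).
#5: worse on accuracy (97.8 vs 98.9).
#6: worse on cost (197 vs 129).
#7: worse on cost (163 vs 129).
#8: worse on accuracy (91.5 vs 98.9).
#9: worse on cost (181 vs 129).
No option dominates #3.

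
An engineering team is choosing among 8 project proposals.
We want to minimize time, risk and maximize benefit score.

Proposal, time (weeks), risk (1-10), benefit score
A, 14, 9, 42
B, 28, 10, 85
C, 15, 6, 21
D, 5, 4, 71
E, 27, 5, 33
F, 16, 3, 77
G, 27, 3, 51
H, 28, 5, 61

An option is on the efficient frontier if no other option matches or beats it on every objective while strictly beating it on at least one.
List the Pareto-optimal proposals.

A: dominated by D (time 5≤14, risk 4≤9, benefit score 71≥42).
B: not dominated (best benefit score).
C: dominated by D (time 5≤15, risk 4≤6, benefit score 71≥21).
D: not dominated (best time).
E: dominated by D (time 5≤27, risk 4≤5, benefit score 71≥33).
F: not dominated.
G: dominated by F (time 16≤27, risk 3≤3, benefit score 77≥51).
H: dominated by D (time 5≤28, risk 4≤5, benefit score 71≥61).

B, D, F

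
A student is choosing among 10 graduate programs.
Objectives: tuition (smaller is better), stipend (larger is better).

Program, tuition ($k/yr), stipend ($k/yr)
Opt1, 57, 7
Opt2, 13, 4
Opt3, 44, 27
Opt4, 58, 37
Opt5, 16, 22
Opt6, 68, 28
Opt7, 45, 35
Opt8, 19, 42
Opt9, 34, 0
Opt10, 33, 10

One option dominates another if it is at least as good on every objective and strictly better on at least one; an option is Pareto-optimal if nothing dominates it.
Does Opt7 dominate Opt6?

Opt7 vs Opt6: tuition 45≤68, stipend 35≥28 — Opt7 is at least as good on every objective with at least one strict improvement.

Yes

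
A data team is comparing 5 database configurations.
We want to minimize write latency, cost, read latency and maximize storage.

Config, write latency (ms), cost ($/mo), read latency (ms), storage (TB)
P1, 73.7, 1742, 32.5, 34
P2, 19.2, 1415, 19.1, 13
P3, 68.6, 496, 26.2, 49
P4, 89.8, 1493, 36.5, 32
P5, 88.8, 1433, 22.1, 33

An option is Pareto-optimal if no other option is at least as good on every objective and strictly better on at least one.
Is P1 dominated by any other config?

Yes

P3 vs P1: write latency 68.6≤73.7, cost 496≤1742, read latency 26.2≤32.5, storage 49≥34 — P3 is at least as good on every objective and strictly better on at least one, so P3 dominates P1.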